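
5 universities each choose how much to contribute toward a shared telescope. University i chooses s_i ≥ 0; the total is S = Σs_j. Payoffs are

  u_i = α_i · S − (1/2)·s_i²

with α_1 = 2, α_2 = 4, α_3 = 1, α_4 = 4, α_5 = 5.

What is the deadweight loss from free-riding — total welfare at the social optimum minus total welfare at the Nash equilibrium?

University i's FOC: ∂u_i/∂s_i = α_i − s_i = 0, so s_i* = α_i.
NE contributions = (2, 4, 1, 4, 5); S = 16.
W^NE = (Σα)·S − ½Σα_i² = 16² − ½·62 = 225.
Planner sets s_i = Σα_j = 16 for every i, so S^SO = 5·16 = 80.
W^SO = (Σα)·S^SO − ½·5·(Σα)² = (5/2)·16² = 640.
Deadweight loss = W^SO − W^NE = 415.

415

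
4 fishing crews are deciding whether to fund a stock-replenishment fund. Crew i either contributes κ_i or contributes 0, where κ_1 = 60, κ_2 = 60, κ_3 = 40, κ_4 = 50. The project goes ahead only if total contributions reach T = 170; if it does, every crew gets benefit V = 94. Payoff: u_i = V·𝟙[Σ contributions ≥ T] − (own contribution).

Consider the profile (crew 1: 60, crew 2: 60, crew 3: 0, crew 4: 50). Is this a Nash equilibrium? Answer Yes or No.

Total = 170 ≥ 170: provided.
Crew 1 (pledges 60, payoff 34): dropping to 0 → total 110, payoff 0. No gain.
Crew 2 (pledges 60, payoff 34): dropping to 0 → total 110, payoff 0. No gain.
Crew 3 (pledges 0, payoff 94): pledging 40 → total 210, payoff 54. No gain.
Crew 4 (pledges 50, payoff 44): dropping to 0 → total 120, payoff 0. No gain.

Yes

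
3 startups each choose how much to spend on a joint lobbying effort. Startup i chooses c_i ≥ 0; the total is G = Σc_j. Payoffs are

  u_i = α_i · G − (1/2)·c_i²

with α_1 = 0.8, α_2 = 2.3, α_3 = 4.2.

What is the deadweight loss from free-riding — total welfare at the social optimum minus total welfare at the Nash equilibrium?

Startup i's FOC: ∂u_i/∂c_i = α_i − c_i = 0, so c_i* = α_i.
NE contributions = (0.8, 2.3, 4.2); G = 7.3.
W^NE = (Σα)·G − ½Σα_i² = 7.3² − ½·23.57 = 41.505.
Planner sets c_i = Σα_j = 7.3 for every i, so G^SO = 3·7.3 = 21.9.
W^SO = (Σα)·G^SO − ½·3·(Σα)² = (3/2)·7.3² = 79.935.
Deadweight loss = W^SO − W^NE = 38.43.

38.43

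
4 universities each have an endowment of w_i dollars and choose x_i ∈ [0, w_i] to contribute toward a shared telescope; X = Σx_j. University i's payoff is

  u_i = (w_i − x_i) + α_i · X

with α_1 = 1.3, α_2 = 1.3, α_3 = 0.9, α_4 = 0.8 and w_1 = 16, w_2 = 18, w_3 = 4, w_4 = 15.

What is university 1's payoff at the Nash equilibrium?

∂u_i/∂x_i = α_i − 1, so university i contributes w_i if α_i > 1, else 0.
α_i > 1 for i ∈ {1, 2}; NE contributions (16, 18, 0, 0), X = 34.
u_1 = (16 − 16) + 1.3·34 = 44.2.

44.2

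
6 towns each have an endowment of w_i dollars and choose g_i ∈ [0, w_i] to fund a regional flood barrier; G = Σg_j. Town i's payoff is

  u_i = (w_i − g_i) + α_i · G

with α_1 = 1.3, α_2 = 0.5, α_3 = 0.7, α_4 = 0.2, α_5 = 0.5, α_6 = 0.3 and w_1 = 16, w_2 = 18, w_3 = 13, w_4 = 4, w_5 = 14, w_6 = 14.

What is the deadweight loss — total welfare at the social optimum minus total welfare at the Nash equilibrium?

157.5

∂u_i/∂g_i = α_i − 1, so town i contributes w_i if α_i > 1, else 0.
α_i > 1 for i ∈ {1}; NE contributions (16, 0, 0, 0, 0, 0), G = 16.
W^NE = Σw_i − G^NE + (Σα_i)·G^NE = 79 + 2.5·16 = 119.
Planner: ∂(Σu_j)/∂g_i = Σα_j − 1 = 2.5 > 0, so everyone contributes w_i; G^SO = 79, W^SO = 79 + 2.5·79 = 276.5.
Deadweight loss = 157.5.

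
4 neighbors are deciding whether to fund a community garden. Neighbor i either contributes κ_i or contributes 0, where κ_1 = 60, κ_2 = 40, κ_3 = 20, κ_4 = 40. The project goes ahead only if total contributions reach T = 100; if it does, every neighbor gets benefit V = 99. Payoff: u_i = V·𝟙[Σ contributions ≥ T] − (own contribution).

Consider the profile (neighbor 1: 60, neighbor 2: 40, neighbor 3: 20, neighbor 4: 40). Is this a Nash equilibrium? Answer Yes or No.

Total = 160 ≥ 100: provided.
Neighbor 1 (pledges 60, payoff 39): dropping to 0 → total 100, payoff 99. Profitable deviation.

No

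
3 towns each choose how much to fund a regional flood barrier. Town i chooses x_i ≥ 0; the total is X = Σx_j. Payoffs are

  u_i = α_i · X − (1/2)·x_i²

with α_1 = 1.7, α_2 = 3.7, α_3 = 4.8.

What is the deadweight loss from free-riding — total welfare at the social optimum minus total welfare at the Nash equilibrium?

71.83

Town i's FOC: ∂u_i/∂x_i = α_i − x_i = 0, so x_i* = α_i.
NE contributions = (1.7, 3.7, 4.8); X = 10.2.
W^NE = (Σα)·X − ½Σα_i² = 10.2² − ½·39.62 = 84.23.
Planner sets x_i = Σα_j = 10.2 for every i, so X^SO = 3·10.2 = 30.6.
W^SO = (Σα)·X^SO − ½·3·(Σα)² = (3/2)·10.2² = 156.06.
Deadweight loss = W^SO − W^NE = 71.83.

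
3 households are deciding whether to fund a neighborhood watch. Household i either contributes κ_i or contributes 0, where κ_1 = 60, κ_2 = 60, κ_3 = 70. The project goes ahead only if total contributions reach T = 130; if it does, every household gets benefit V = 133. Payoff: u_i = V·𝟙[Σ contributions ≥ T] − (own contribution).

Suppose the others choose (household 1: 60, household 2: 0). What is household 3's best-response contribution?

70

Others' total = 60. Contributing 70 brings total to 130 ≥ 130: gain V − κ_3 = 63.
Best response: 70.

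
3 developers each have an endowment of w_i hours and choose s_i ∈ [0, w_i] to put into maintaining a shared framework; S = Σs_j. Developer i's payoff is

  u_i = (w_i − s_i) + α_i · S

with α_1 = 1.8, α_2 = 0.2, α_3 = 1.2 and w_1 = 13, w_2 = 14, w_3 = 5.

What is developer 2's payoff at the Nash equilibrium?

17.6

∂u_i/∂s_i = α_i − 1, so developer i contributes w_i if α_i > 1, else 0.
α_i > 1 for i ∈ {1, 3}; NE contributions (13, 0, 5), S = 18.
u_2 = (14 − 0) + 0.2·18 = 17.6.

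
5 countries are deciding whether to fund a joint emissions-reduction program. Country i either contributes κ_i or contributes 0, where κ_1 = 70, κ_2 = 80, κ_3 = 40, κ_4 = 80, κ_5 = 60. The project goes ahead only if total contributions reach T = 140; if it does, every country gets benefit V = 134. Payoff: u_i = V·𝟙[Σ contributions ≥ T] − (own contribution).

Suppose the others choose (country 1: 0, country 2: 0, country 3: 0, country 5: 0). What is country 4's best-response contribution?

Others' total = 0. Even contributing 80 gives 80 < 140: no benefit either way.
Best response: 0.

0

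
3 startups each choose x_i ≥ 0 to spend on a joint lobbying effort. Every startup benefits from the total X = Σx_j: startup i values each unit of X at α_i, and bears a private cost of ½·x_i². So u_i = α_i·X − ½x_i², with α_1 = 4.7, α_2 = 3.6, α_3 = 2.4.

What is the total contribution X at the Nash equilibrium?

Startup i's FOC: ∂u_i/∂x_i = α_i − x_i = 0, so x_i* = α_i.
NE contributions = (4.7, 3.6, 2.4); X = 10.7.

10.7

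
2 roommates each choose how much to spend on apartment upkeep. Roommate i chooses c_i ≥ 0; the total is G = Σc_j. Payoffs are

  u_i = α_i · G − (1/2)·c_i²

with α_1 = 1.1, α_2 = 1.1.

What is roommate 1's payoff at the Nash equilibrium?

1.815

Roommate i's FOC: ∂u_i/∂c_i = α_i − c_i = 0, so c_i* = α_i.
NE contributions = (1.1, 1.1); G = 2.2.
u_1 = α_1·G − ½·(c_1)² = 1.1·2.2 − ½·1.1² = 1.815.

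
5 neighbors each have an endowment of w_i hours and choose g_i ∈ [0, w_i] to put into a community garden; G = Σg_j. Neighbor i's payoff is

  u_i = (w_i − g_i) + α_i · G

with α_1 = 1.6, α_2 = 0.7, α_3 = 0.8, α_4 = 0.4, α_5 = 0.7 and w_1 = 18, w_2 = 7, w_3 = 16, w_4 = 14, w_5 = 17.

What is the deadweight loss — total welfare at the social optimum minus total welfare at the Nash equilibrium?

∂u_i/∂g_i = α_i − 1, so neighbor i contributes w_i if α_i > 1, else 0.
α_i > 1 for i ∈ {1}; NE contributions (18, 0, 0, 0, 0), G = 18.
W^NE = Σw_i − G^NE + (Σα_i)·G^NE = 72 + 3.2·18 = 129.6.
Planner: ∂(Σu_j)/∂g_i = Σα_j − 1 = 3.2 > 0, so everyone contributes w_i; G^SO = 72, W^SO = 72 + 3.2·72 = 302.4.
Deadweight loss = 172.8.

172.8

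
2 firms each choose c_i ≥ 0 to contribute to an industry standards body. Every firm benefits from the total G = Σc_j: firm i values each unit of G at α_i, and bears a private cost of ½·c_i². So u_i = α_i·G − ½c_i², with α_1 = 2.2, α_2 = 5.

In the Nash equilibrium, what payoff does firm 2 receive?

Firm i's FOC: ∂u_i/∂c_i = α_i − c_i = 0, so c_i* = α_i.
NE contributions = (2.2, 5); G = 7.2.
u_2 = α_2·G − ½·(c_2)² = 5·7.2 − ½·5² = 23.5.

23.5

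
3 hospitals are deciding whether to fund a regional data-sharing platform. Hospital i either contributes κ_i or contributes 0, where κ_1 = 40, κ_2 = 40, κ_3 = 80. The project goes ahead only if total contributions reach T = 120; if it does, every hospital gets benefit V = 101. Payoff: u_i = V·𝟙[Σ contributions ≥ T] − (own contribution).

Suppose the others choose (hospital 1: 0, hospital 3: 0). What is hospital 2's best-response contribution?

0

Others' total = 0. Even contributing 40 gives 40 < 120: no benefit either way.
Best response: 0.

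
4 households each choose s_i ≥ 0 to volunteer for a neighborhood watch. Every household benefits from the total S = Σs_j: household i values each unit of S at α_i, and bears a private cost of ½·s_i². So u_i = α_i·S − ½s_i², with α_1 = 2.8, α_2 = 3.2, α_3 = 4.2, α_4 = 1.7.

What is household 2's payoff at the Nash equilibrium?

Household i's FOC: ∂u_i/∂s_i = α_i − s_i = 0, so s_i* = α_i.
NE contributions = (2.8, 3.2, 4.2, 1.7); S = 11.9.
u_2 = α_2·S − ½·(s_2)² = 3.2·11.9 − ½·3.2² = 32.96.

32.96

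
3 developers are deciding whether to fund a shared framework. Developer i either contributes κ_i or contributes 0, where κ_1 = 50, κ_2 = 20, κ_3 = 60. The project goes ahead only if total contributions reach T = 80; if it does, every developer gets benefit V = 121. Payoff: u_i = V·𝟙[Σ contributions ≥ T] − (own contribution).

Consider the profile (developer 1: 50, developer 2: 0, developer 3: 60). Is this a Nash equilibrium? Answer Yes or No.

Yes

Total = 110 ≥ 80: provided.
Developer 1 (pledges 50, payoff 71): dropping to 0 → total 60, payoff 0. No gain.
Developer 2 (pledges 0, payoff 121): pledging 20 → total 130, payoff 101. No gain.
Developer 3 (pledges 60, payoff 61): dropping to 0 → total 50, payoff 0. No gain.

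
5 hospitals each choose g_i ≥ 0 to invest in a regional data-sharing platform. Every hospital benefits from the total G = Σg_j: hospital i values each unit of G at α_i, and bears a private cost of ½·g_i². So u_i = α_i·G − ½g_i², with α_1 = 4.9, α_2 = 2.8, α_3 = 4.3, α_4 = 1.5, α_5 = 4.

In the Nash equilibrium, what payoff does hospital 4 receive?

25.125

Hospital i's FOC: ∂u_i/∂g_i = α_i − g_i = 0, so g_i* = α_i.
NE contributions = (4.9, 2.8, 4.3, 1.5, 4); G = 17.5.
u_4 = α_4·G − ½·(g_4)² = 1.5·17.5 − ½·1.5² = 25.125.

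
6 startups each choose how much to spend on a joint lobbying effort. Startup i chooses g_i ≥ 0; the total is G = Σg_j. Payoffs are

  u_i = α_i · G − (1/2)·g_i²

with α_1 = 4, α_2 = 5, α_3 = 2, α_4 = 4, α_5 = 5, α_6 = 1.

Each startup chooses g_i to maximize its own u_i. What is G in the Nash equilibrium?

21

Startup i's FOC: ∂u_i/∂g_i = α_i − g_i = 0, so g_i* = α_i.
NE contributions = (4, 5, 2, 4, 5, 1); G = 21.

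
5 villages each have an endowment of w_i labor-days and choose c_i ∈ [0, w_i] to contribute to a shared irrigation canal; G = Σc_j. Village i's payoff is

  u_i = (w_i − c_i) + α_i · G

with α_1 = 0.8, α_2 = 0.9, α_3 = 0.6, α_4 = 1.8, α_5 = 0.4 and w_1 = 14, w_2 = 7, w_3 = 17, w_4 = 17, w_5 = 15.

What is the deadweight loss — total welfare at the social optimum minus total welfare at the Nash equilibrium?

185.5

∂u_i/∂c_i = α_i − 1, so village i contributes w_i if α_i > 1, else 0.
α_i > 1 for i ∈ {4}; NE contributions (0, 0, 0, 17, 0), G = 17.
W^NE = Σw_i − G^NE + (Σα_i)·G^NE = 70 + 3.5·17 = 129.5.
Planner: ∂(Σu_j)/∂c_i = Σα_j − 1 = 3.5 > 0, so everyone contributes w_i; G^SO = 70, W^SO = 70 + 3.5·70 = 315.
Deadweight loss = 185.5.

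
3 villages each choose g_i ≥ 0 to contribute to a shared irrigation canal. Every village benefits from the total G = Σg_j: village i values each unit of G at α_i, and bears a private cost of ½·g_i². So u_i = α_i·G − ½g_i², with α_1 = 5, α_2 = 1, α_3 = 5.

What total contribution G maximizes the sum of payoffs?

33

Planner FOC: ∂(Σu_j)/∂g_i = (Σα_j) − g_i = 0, so g_i^SO = Σα_j = 11 for every i; G^SO = 33.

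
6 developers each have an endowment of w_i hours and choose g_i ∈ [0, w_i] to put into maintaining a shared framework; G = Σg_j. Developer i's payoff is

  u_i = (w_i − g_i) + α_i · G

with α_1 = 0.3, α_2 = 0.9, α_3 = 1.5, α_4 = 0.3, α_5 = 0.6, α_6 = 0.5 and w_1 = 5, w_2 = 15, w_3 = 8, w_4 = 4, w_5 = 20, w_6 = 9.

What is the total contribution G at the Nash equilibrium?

8

∂u_i/∂g_i = α_i − 1, so developer i contributes w_i if α_i > 1, else 0.
α_i > 1 for i ∈ {3}; NE contributions (0, 0, 8, 0, 0, 0), G = 8.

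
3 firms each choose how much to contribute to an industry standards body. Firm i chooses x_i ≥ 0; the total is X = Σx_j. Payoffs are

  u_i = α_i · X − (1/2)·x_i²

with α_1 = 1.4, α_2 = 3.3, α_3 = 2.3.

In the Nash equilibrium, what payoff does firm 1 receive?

8.82

Firm i's FOC: ∂u_i/∂x_i = α_i − x_i = 0, so x_i* = α_i.
NE contributions = (1.4, 3.3, 2.3); X = 7.
u_1 = α_1·X − ½·(x_1)² = 1.4·7 − ½·1.4² = 8.82.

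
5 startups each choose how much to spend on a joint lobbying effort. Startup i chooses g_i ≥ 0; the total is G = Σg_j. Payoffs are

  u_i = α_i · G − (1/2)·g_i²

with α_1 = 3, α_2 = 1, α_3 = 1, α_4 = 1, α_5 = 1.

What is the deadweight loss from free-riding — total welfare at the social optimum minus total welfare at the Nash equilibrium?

Startup i's FOC: ∂u_i/∂g_i = α_i − g_i = 0, so g_i* = α_i.
NE contributions = (3, 1, 1, 1, 1); G = 7.
W^NE = (Σα)·G − ½Σα_i² = 7² − ½·13 = 42.5.
Planner sets g_i = Σα_j = 7 for every i, so G^SO = 5·7 = 35.
W^SO = (Σα)·G^SO − ½·5·(Σα)² = (5/2)·7² = 122.5.
Deadweight loss = W^SO − W^NE = 80.

80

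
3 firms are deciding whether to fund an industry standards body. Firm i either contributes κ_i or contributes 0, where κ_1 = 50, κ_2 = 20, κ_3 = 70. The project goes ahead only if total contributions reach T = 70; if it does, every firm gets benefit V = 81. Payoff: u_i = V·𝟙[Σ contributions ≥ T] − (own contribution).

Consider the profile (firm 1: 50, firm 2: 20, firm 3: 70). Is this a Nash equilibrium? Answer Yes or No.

No

Total = 140 ≥ 70: provided.
Firm 1 (pledges 50, payoff 31): dropping to 0 → total 90, payoff 81. Profitable deviation.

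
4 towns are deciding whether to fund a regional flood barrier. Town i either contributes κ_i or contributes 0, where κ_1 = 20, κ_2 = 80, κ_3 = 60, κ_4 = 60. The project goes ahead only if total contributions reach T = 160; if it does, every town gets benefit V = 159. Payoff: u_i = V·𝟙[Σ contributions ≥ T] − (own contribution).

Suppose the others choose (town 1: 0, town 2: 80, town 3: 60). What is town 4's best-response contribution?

60

Others' total = 140. Contributing 60 brings total to 200 ≥ 160: gain V − κ_4 = 99.
Best response: 60.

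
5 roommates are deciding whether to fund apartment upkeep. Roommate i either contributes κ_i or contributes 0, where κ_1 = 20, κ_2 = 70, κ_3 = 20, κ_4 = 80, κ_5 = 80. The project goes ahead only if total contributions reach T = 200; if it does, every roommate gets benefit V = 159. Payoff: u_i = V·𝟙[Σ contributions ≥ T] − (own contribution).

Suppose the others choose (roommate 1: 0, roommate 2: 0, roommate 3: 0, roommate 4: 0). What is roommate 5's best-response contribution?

Others' total = 0. Even contributing 80 gives 80 < 200: no benefit either way.
Best response: 0.

0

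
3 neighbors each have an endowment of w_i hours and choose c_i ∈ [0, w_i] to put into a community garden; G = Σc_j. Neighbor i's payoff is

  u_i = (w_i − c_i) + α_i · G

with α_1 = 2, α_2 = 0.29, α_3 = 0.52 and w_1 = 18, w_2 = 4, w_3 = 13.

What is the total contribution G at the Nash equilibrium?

∂u_i/∂c_i = α_i − 1, so neighbor i contributes w_i if α_i > 1, else 0.
α_i > 1 for i ∈ {1}; NE contributions (18, 0, 0), G = 18.

18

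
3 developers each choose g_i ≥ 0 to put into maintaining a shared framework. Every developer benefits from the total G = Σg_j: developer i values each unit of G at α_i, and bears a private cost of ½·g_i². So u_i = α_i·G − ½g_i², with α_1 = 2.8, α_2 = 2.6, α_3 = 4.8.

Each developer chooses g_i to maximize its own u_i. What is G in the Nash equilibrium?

10.2

Developer i's FOC: ∂u_i/∂g_i = α_i − g_i = 0, so g_i* = α_i.
NE contributions = (2.8, 2.6, 4.8); G = 10.2.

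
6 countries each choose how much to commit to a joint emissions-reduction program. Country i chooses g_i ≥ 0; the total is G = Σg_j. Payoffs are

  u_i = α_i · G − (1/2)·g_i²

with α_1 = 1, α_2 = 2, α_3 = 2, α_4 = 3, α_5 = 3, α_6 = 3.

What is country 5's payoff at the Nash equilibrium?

Country i's FOC: ∂u_i/∂g_i = α_i − g_i = 0, so g_i* = α_i.
NE contributions = (1, 2, 2, 3, 3, 3); G = 14.
u_5 = α_5·G − ½·(g_5)² = 3·14 − ½·3² = 37.5.

37.5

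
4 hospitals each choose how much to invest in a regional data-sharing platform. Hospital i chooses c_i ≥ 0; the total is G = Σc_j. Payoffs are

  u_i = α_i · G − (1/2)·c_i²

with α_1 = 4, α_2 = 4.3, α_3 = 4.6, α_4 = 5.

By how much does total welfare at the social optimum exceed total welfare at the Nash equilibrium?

360.735

Hospital i's FOC: ∂u_i/∂c_i = α_i − c_i = 0, so c_i* = α_i.
NE contributions = (4, 4.3, 4.6, 5); G = 17.9.
W^NE = (Σα)·G − ½Σα_i² = 17.9² − ½·80.65 = 280.085.
Planner sets c_i = Σα_j = 17.9 for every i, so G^SO = 4·17.9 = 71.6.
W^SO = (Σα)·G^SO − ½·4·(Σα)² = (4/2)·17.9² = 640.82.
Deadweight loss = W^SO − W^NE = 360.735.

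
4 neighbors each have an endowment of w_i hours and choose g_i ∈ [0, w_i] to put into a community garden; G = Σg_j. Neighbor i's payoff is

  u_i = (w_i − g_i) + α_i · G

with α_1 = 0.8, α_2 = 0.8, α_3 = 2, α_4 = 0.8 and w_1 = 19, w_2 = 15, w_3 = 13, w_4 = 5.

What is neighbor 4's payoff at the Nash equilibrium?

15.4

∂u_i/∂g_i = α_i − 1, so neighbor i contributes w_i if α_i > 1, else 0.
α_i > 1 for i ∈ {3}; NE contributions (0, 0, 13, 0), G = 13.
u_4 = (5 − 0) + 0.8·13 = 15.4.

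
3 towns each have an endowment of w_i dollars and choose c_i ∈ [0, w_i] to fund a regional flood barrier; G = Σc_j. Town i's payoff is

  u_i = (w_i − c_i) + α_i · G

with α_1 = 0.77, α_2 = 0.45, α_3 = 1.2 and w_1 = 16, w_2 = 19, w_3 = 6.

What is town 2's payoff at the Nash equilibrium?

∂u_i/∂c_i = α_i − 1, so town i contributes w_i if α_i > 1, else 0.
α_i > 1 for i ∈ {3}; NE contributions (0, 0, 6), G = 6.
u_2 = (19 − 0) + 0.45·6 = 21.7.

21.7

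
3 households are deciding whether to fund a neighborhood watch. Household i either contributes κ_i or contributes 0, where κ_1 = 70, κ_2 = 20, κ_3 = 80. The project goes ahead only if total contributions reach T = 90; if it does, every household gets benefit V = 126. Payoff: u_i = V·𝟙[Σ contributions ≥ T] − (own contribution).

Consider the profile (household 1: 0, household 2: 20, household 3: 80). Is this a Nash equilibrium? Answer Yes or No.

Total = 100 ≥ 90: provided.
Household 1 (pledges 0, payoff 126): pledging 70 → total 170, payoff 56. No gain.
Household 2 (pledges 20, payoff 106): dropping to 0 → total 80, payoff 0. No gain.
Household 3 (pledges 80, payoff 46): dropping to 0 → total 20, payoff 0. No gain.

Yes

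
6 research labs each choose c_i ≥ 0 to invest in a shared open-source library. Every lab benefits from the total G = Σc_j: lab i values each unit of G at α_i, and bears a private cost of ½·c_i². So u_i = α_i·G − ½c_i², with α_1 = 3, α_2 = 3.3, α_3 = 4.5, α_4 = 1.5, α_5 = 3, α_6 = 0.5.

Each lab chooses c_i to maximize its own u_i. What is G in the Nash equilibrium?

15.8

Lab i's FOC: ∂u_i/∂c_i = α_i − c_i = 0, so c_i* = α_i.
NE contributions = (3, 3.3, 4.5, 1.5, 3, 0.5); G = 15.8.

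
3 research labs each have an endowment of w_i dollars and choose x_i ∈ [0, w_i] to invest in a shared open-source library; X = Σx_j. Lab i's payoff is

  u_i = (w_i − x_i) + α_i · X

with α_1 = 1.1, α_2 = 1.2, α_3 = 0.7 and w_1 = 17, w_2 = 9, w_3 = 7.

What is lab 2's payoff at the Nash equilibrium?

∂u_i/∂x_i = α_i − 1, so lab i contributes w_i if α_i > 1, else 0.
α_i > 1 for i ∈ {1, 2}; NE contributions (17, 9, 0), X = 26.
u_2 = (9 − 9) + 1.2·26 = 31.2.

31.2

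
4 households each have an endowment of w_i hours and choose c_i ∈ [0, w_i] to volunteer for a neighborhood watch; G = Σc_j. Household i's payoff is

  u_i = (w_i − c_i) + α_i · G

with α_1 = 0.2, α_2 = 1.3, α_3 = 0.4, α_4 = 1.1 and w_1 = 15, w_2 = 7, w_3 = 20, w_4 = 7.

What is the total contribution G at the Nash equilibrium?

14

∂u_i/∂c_i = α_i − 1, so household i contributes w_i if α_i > 1, else 0.
α_i > 1 for i ∈ {2, 4}; NE contributions (0, 7, 0, 7), G = 14.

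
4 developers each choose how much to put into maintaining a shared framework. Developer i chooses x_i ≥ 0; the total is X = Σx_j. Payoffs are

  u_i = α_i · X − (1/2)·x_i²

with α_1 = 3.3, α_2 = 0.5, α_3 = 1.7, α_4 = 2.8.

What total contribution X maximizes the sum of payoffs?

33.2

Planner FOC: ∂(Σu_j)/∂x_i = (Σα_j) − x_i = 0, so x_i^SO = Σα_j = 8.3 for every i; X^SO = 33.2.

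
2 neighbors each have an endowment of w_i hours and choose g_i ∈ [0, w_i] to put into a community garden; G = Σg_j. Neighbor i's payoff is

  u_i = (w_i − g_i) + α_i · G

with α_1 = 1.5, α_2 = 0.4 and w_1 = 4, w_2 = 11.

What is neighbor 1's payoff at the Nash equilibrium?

6

∂u_i/∂g_i = α_i − 1, so neighbor i contributes w_i if α_i > 1, else 0.
α_i > 1 for i ∈ {1}; NE contributions (4, 0), G = 4.
u_1 = (4 − 4) + 1.5·4 = 6.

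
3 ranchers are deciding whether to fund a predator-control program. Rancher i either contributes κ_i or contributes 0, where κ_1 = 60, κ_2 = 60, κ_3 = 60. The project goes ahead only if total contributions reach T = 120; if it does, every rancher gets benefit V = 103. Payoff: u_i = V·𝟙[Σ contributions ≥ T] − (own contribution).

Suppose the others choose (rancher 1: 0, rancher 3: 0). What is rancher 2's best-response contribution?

0

Others' total = 0. Even contributing 60 gives 60 < 120: no benefit either way.
Best response: 0.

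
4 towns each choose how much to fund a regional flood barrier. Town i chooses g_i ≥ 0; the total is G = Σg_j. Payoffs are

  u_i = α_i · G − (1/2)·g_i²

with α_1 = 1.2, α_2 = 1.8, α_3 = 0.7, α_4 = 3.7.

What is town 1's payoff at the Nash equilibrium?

Town i's FOC: ∂u_i/∂g_i = α_i − g_i = 0, so g_i* = α_i.
NE contributions = (1.2, 1.8, 0.7, 3.7); G = 7.4.
u_1 = α_1·G − ½·(g_1)² = 1.2·7.4 − ½·1.2² = 8.16.

8.16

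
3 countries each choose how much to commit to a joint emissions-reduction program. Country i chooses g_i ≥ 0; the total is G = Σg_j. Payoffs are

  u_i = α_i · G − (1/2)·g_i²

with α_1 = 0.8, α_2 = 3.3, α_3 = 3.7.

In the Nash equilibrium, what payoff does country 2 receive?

20.295

Country i's FOC: ∂u_i/∂g_i = α_i − g_i = 0, so g_i* = α_i.
NE contributions = (0.8, 3.3, 3.7); G = 7.8.
u_2 = α_2·G − ½·(g_2)² = 3.3·7.8 − ½·3.3² = 20.295.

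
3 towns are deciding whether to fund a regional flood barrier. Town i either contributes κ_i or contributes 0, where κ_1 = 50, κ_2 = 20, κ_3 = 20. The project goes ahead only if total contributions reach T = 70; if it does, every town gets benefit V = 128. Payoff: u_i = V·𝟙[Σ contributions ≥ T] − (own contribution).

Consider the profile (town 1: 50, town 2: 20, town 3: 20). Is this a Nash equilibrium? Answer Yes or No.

Total = 90 ≥ 70: provided.
Town 1 (pledges 50, payoff 78): dropping to 0 → total 40, payoff 0. No gain.
Town 2 (pledges 20, payoff 108): dropping to 0 → total 70, payoff 128. Profitable deviation.

No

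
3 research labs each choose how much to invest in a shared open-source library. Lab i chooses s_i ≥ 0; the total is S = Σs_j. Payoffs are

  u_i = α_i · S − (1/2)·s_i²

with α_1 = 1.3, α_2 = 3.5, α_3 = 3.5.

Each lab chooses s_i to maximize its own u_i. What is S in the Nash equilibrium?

8.3

Lab i's FOC: ∂u_i/∂s_i = α_i − s_i = 0, so s_i* = α_i.
NE contributions = (1.3, 3.5, 3.5); S = 8.3.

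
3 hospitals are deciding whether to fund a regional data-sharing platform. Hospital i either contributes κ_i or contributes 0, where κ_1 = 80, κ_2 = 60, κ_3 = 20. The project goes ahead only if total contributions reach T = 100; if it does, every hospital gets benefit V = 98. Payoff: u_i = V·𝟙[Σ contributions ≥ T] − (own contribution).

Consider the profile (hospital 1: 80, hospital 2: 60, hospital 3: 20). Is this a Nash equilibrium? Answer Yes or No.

Total = 160 ≥ 100: provided.
Hospital 1 (pledges 80, payoff 18): dropping to 0 → total 80, payoff 0. No gain.
Hospital 2 (pledges 60, payoff 38): dropping to 0 → total 100, payoff 98. Profitable deviation.

No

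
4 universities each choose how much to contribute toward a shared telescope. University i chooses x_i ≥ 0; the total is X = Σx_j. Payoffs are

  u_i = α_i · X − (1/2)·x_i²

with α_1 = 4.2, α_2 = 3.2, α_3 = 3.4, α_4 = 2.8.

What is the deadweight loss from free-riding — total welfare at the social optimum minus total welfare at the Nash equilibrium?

208.6

University i's FOC: ∂u_i/∂x_i = α_i − x_i = 0, so x_i* = α_i.
NE contributions = (4.2, 3.2, 3.4, 2.8); X = 13.6.
W^NE = (Σα)·X − ½Σα_i² = 13.6² − ½·47.28 = 161.32.
Planner sets x_i = Σα_j = 13.6 for every i, so X^SO = 4·13.6 = 54.4.
W^SO = (Σα)·X^SO − ½·4·(Σα)² = (4/2)·13.6² = 369.92.
Deadweight loss = W^SO − W^NE = 208.6.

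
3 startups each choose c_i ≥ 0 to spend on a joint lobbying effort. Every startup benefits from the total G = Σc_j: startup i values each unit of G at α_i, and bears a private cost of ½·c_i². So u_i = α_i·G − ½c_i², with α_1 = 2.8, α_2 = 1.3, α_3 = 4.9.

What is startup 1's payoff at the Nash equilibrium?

21.28

Startup i's FOC: ∂u_i/∂c_i = α_i − c_i = 0, so c_i* = α_i.
NE contributions = (2.8, 1.3, 4.9); G = 9.
u_1 = α_1·G − ½·(c_1)² = 2.8·9 − ½·2.8² = 21.28.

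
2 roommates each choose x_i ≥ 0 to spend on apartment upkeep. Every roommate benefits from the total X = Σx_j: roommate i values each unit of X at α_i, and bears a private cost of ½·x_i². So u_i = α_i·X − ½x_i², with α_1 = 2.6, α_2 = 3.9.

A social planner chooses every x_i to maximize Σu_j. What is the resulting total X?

Planner FOC: ∂(Σu_j)/∂x_i = (Σα_j) − x_i = 0, so x_i^SO = Σα_j = 6.5 for every i; X^SO = 13.

13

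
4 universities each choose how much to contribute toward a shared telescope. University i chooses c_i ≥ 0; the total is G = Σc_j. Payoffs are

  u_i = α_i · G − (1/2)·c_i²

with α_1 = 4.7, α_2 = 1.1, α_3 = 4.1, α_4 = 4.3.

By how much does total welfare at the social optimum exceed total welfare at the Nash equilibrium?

230.94

University i's FOC: ∂u_i/∂c_i = α_i − c_i = 0, so c_i* = α_i.
NE contributions = (4.7, 1.1, 4.1, 4.3); G = 14.2.
W^NE = (Σα)·G − ½Σα_i² = 14.2² − ½·58.6 = 172.34.
Planner sets c_i = Σα_j = 14.2 for every i, so G^SO = 4·14.2 = 56.8.
W^SO = (Σα)·G^SO − ½·4·(Σα)² = (4/2)·14.2² = 403.28.
Deadweight loss = W^SO − W^NE = 230.94.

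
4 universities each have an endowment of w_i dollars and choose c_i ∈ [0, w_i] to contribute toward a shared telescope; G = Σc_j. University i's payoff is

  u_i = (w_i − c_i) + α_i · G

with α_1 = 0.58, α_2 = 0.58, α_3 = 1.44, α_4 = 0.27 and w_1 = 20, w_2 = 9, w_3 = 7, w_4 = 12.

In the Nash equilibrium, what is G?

∂u_i/∂c_i = α_i − 1, so university i contributes w_i if α_i > 1, else 0.
α_i > 1 for i ∈ {3}; NE contributions (0, 0, 7, 0), G = 7.

7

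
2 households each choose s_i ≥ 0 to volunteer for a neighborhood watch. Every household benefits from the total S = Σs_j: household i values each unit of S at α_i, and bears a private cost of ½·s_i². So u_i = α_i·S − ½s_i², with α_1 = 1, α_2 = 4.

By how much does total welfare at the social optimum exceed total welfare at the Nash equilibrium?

Household i's FOC: ∂u_i/∂s_i = α_i − s_i = 0, so s_i* = α_i.
NE contributions = (1, 4); S = 5.
W^NE = (Σα)·S − ½Σα_i² = 5² − ½·17 = 16.5.
Planner sets s_i = Σα_j = 5 for every i, so S^SO = 2·5 = 10.
W^SO = (Σα)·S^SO − ½·2·(Σα)² = (2/2)·5² = 25.
Deadweight loss = W^SO − W^NE = 8.5.

8.5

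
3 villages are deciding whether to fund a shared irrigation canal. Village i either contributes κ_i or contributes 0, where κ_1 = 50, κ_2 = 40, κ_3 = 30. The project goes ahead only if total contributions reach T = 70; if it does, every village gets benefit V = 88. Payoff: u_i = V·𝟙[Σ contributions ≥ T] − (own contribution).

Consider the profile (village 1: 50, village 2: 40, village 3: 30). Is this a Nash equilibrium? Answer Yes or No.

Total = 120 ≥ 70: provided.
Village 1 (pledges 50, payoff 38): dropping to 0 → total 70, payoff 88. Profitable deviation.

No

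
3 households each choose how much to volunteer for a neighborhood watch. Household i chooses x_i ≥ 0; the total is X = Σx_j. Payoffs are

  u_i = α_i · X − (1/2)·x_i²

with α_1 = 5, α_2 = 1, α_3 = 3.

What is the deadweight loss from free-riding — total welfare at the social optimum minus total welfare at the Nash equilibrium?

58

Household i's FOC: ∂u_i/∂x_i = α_i − x_i = 0, so x_i* = α_i.
NE contributions = (5, 1, 3); X = 9.
W^NE = (Σα)·X − ½Σα_i² = 9² − ½·35 = 63.5.
Planner sets x_i = Σα_j = 9 for every i, so X^SO = 3·9 = 27.
W^SO = (Σα)·X^SO − ½·3·(Σα)² = (3/2)·9² = 121.5.
Deadweight loss = W^SO − W^NE = 58.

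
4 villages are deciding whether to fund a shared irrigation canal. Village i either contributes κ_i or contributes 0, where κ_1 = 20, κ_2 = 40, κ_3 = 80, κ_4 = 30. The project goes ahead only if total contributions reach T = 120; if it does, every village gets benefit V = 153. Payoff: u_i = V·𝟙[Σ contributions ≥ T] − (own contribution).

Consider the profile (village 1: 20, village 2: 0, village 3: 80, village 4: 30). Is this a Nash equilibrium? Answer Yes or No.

Yes

Total = 130 ≥ 120: provided.
Village 1 (pledges 20, payoff 133): dropping to 0 → total 110, payoff 0. No gain.
Village 2 (pledges 0, payoff 153): pledging 40 → total 170, payoff 113. No gain.
Village 3 (pledges 80, payoff 73): dropping to 0 → total 50, payoff 0. No gain.
Village 4 (pledges 30, payoff 123): dropping to 0 → total 100, payoff 0. No gain.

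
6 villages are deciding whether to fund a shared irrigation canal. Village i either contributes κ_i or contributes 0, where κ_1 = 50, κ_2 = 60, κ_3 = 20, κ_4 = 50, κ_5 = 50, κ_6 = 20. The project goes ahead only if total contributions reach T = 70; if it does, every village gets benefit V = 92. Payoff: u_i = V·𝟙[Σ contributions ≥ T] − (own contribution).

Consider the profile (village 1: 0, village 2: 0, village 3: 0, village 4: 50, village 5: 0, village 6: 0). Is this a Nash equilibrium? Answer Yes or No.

No

Total = 50 < 70: not provided.
Village 1 (pledges 0, payoff 0): pledging 50 → total 100, payoff 42. Profitable deviation.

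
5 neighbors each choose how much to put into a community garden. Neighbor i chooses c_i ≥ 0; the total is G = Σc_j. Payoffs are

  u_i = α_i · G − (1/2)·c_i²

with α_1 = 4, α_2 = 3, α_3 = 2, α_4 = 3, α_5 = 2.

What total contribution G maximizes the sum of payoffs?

Planner FOC: ∂(Σu_j)/∂c_i = (Σα_j) − c_i = 0, so c_i^SO = Σα_j = 14 for every i; G^SO = 70.

70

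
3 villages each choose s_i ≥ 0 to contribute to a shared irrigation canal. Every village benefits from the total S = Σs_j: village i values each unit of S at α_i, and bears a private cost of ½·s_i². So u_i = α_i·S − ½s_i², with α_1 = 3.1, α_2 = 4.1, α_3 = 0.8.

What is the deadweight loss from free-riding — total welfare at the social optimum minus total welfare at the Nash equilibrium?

Village i's FOC: ∂u_i/∂s_i = α_i − s_i = 0, so s_i* = α_i.
NE contributions = (3.1, 4.1, 0.8); S = 8.
W^NE = (Σα)·S − ½Σα_i² = 8² − ½·27.06 = 50.47.
Planner sets s_i = Σα_j = 8 for every i, so S^SO = 3·8 = 24.
W^SO = (Σα)·S^SO − ½·3·(Σα)² = (3/2)·8² = 96.
Deadweight loss = W^SO − W^NE = 45.53.

45.53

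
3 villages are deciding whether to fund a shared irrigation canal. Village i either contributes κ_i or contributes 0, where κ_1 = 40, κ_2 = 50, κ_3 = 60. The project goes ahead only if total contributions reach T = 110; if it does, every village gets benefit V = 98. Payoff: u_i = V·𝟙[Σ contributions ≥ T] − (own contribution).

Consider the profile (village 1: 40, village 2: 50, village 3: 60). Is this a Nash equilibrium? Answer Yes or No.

No

Total = 150 ≥ 110: provided.
Village 1 (pledges 40, payoff 58): dropping to 0 → total 110, payoff 98. Profitable deviation.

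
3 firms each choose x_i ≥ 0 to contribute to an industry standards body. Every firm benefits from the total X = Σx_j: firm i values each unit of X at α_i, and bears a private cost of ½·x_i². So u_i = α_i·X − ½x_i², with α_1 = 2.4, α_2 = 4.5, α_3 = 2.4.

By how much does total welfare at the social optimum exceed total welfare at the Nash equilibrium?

Firm i's FOC: ∂u_i/∂x_i = α_i − x_i = 0, so x_i* = α_i.
NE contributions = (2.4, 4.5, 2.4); X = 9.3.
W^NE = (Σα)·X − ½Σα_i² = 9.3² − ½·31.77 = 70.605.
Planner sets x_i = Σα_j = 9.3 for every i, so X^SO = 3·9.3 = 27.9.
W^SO = (Σα)·X^SO − ½·3·(Σα)² = (3/2)·9.3² = 129.735.
Deadweight loss = W^SO − W^NE = 59.13.

59.13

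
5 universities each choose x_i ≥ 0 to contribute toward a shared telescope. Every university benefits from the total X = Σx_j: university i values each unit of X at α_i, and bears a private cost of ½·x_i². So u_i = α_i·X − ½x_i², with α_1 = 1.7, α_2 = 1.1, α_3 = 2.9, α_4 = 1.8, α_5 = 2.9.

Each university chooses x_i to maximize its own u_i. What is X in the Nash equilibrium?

10.4

University i's FOC: ∂u_i/∂x_i = α_i − x_i = 0, so x_i* = α_i.
NE contributions = (1.7, 1.1, 2.9, 1.8, 2.9); X = 10.4.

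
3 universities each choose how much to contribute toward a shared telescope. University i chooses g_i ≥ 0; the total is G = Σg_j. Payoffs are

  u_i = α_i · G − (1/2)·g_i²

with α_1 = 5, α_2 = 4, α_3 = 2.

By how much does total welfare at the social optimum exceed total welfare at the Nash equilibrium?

83

University i's FOC: ∂u_i/∂g_i = α_i − g_i = 0, so g_i* = α_i.
NE contributions = (5, 4, 2); G = 11.
W^NE = (Σα)·G − ½Σα_i² = 11² − ½·45 = 98.5.
Planner sets g_i = Σα_j = 11 for every i, so G^SO = 3·11 = 33.
W^SO = (Σα)·G^SO − ½·3·(Σα)² = (3/2)·11² = 181.5.
Deadweight loss = W^SO − W^NE = 83.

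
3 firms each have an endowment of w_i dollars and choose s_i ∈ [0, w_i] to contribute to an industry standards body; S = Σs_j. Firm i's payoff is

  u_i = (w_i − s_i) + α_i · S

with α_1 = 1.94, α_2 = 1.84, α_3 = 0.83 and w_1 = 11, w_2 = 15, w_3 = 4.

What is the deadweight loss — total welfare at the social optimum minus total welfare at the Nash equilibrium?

14.44

∂u_i/∂s_i = α_i − 1, so firm i contributes w_i if α_i > 1, else 0.
α_i > 1 for i ∈ {1, 2}; NE contributions (11, 15, 0), S = 26.
W^NE = Σw_i − S^NE + (Σα_i)·S^NE = 30 + 3.61·26 = 123.86.
Planner: ∂(Σu_j)/∂s_i = Σα_j − 1 = 3.61 > 0, so everyone contributes w_i; S^SO = 30, W^SO = 30 + 3.61·30 = 138.3.
Deadweight loss = 14.44.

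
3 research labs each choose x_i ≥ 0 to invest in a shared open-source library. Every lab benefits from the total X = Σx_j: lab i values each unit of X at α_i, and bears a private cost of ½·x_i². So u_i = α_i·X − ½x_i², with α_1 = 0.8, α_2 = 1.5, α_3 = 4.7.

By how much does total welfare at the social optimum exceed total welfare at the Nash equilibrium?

36.99

Lab i's FOC: ∂u_i/∂x_i = α_i − x_i = 0, so x_i* = α_i.
NE contributions = (0.8, 1.5, 4.7); X = 7.
W^NE = (Σα)·X − ½Σα_i² = 7² − ½·24.98 = 36.51.
Planner sets x_i = Σα_j = 7 for every i, so X^SO = 3·7 = 21.
W^SO = (Σα)·X^SO − ½·3·(Σα)² = (3/2)·7² = 73.5.
Deadweight loss = W^SO − W^NE = 36.99.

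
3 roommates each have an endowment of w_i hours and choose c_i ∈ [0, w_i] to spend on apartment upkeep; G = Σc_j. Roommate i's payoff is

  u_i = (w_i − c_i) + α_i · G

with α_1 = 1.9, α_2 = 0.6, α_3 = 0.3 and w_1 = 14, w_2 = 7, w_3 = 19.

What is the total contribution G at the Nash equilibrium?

14

∂u_i/∂c_i = α_i − 1, so roommate i contributes w_i if α_i > 1, else 0.
α_i > 1 for i ∈ {1}; NE contributions (14, 0, 0), G = 14.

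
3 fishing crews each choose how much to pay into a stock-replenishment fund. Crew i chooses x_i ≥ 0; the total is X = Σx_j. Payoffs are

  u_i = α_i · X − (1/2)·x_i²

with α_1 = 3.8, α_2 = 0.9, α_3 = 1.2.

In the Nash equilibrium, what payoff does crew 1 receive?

Crew i's FOC: ∂u_i/∂x_i = α_i − x_i = 0, so x_i* = α_i.
NE contributions = (3.8, 0.9, 1.2); X = 5.9.
u_1 = α_1·X − ½·(x_1)² = 3.8·5.9 − ½·3.8² = 15.2.

15.2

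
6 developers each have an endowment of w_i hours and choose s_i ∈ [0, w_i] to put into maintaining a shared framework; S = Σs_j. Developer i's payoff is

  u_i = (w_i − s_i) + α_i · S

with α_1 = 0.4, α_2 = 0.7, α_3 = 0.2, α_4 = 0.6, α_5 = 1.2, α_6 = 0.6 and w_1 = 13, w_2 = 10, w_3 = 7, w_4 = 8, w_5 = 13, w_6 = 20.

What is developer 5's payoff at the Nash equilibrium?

15.6

∂u_i/∂s_i = α_i − 1, so developer i contributes w_i if α_i > 1, else 0.
α_i > 1 for i ∈ {5}; NE contributions (0, 0, 0, 0, 13, 0), S = 13.
u_5 = (13 − 13) + 1.2·13 = 15.6.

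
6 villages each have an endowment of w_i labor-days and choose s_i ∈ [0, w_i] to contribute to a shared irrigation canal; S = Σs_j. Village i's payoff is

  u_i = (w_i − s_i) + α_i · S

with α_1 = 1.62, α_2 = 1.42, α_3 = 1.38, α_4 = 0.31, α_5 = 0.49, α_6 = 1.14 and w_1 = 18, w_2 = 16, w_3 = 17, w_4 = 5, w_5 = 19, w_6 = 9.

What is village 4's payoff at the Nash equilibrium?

∂u_i/∂s_i = α_i − 1, so village i contributes w_i if α_i > 1, else 0.
α_i > 1 for i ∈ {1, 2, 3, 6}; NE contributions (18, 16, 17, 0, 0, 9), S = 60.
u_4 = (5 − 0) + 0.31·60 = 23.6.

23.6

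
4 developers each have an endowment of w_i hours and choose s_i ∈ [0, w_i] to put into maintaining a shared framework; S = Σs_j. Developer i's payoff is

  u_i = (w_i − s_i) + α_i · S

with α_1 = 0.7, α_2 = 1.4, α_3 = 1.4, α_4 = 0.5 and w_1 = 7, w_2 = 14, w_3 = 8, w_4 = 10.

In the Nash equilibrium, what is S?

∂u_i/∂s_i = α_i − 1, so developer i contributes w_i if α_i > 1, else 0.
α_i > 1 for i ∈ {2, 3}; NE contributions (0, 14, 8, 0), S = 22.

22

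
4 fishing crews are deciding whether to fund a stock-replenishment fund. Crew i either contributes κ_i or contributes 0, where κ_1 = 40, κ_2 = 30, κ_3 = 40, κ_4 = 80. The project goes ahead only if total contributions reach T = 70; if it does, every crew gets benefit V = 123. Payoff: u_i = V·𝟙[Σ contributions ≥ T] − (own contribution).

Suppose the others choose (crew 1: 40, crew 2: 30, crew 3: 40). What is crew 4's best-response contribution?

Others' total = 110 ≥ 70; contributing adds cost 80 for no extra benefit.
Best response: 0.

0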